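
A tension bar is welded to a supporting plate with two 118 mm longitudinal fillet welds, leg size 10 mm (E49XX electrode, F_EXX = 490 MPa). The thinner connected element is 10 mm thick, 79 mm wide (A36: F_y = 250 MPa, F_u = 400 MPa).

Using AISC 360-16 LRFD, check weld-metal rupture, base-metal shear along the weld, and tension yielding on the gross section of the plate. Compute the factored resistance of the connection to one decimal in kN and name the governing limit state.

177.8 kN (gross-section yield governs)

Weld metal: throat = 0.707×10 = 7.07 mm, L = 2×118 = 236 mm. φR_n = 0.75 × 0.6 × 490 × 7.07 × 236 = 367.9 kN.
Base metal shear (10 mm plate): yield φR_n = 1.0×0.6×250×10×236 = 354.0 kN; rupture φR_n = 0.75×0.6×400×10×236 = 424.8 kN; take 354.0 kN (yield).
Tension yield (gross): A_g = 79×10 = 790 mm². φR_n = 0.90 × 250 × 790 = 177.8 kN.
Governing: min(367.9, 354.0, 177.8) = 177.8 kN → gross-section yield.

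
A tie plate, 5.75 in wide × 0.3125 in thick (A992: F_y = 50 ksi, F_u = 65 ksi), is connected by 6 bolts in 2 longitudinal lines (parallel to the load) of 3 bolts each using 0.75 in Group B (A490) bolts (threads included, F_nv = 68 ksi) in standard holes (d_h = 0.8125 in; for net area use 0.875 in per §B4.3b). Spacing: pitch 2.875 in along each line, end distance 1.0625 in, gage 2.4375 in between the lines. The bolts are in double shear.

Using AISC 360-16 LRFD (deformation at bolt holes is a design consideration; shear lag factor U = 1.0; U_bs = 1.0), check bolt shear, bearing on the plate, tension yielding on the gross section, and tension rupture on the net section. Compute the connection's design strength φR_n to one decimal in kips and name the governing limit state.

60.9 kips (net-section rupture governs)

Bolt shear: A_b = π(0.75)²/4 = 0.44179 in². φR_n = 0.75 × 68 × 0.44179 × 6 × 2 = 270.4 kips.
Bearing (0.3125 in plate, F_u = 65 ksi): end bolts L_c = 1.0625 − 0.8125/2 = 0.65625, R_n = min(1.2×0.65625×0.3125×65, 2.4×0.75×0.3125×65) = 15.996 kips/bolt; interior L_c = 2.875 − 0.8125 = 2.0625, R_n = 36.563 kips/bolt. φR_n = 0.75 × (2×15.996 + 4×36.563) = 133.7 kips.
Tension yield (gross): A_g = 5.75×0.3125 = 1.7969 in². φR_n = 0.90 × 50 × 1.7969 = 80.9 kips.
Tension rupture (net): A_n = (5.75 − 2×0.875)×0.3125 = 1.25 in² (U = 1.0, A_e = A_n). φR_n = 0.75 × 65 × 1.25 = 60.9 kips.
Governing: min(270.4, 133.7, 80.9, 60.9) = 60.9 kips → net-section rupture.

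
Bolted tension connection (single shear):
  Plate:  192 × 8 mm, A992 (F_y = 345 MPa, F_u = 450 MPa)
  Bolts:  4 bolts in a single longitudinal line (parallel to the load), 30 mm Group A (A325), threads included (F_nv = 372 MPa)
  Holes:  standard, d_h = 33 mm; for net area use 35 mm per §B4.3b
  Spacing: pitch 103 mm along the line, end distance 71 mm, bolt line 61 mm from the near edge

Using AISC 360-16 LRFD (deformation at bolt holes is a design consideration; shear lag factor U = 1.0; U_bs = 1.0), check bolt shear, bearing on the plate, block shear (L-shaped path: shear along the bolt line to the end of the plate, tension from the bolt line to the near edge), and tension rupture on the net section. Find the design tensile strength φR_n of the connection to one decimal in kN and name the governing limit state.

Bolt shear: A_b = π(30)²/4 = 706.86 mm². φR_n = 0.75 × 372 × 706.86 × 4 × 1 = 788.9 kN.
Bearing (8 mm plate, F_u = 450 MPa): end bolts L_c = 71 − 33/2 = 54.5, R_n = min(1.2×54.5×8×450, 2.4×30×8×450) = 235.44 kN/bolt; interior L_c = 103 − 33 = 70, R_n = 259.2 kN/bolt. φR_n = 0.75 × (1×235.44 + 3×259.2) = 759.8 kN.
Block shear: shear path 1×[71+3×103] = 1×380 mm, A_gv = 3040, A_nv = 1×(380 − 3.5×35)×8 = 2060 mm²; tension to near edge: (61 − 0.5×35)×8 = 348 mm². R_n = min(0.6×450×2060, 0.6×345×3040) + 1.0×450×348 = min(556.2, 629.28) + 156.6 = 712.8 kN. φR_n = 0.75 × 712.8 = 534.6 kN.
Tension rupture (net): A_n = (192 − 1×35)×8 = 1256 mm² (U = 1.0, A_e = A_n). φR_n = 0.75 × 450 × 1256 = 423.9 kN.
Governing: min(788.9, 759.8, 534.6, 423.9) = 423.9 kN → net-section rupture.

423.9 kN (net-section rupture governs)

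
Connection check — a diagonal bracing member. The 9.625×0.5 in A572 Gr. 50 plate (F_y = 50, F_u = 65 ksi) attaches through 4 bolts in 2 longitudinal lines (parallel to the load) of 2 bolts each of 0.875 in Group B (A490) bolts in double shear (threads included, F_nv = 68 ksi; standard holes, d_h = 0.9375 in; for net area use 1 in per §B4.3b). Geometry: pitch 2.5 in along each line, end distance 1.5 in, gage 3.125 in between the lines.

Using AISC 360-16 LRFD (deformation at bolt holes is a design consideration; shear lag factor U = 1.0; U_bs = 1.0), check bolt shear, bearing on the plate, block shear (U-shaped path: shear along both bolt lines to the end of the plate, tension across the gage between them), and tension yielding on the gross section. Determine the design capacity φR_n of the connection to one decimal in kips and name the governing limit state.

Bolt shear: A_b = π(0.875)²/4 = 0.60132 in². φR_n = 0.75 × 68 × 0.60132 × 4 × 2 = 245.3 kips.
Bearing (0.5 in plate, F_u = 65 ksi): end bolts L_c = 1.5 − 0.9375/2 = 1.03125, R_n = min(1.2×1.03125×0.5×65, 2.4×0.875×0.5×65) = 40.219 kips/bolt; interior L_c = 2.5 − 0.9375 = 1.5625, R_n = 60.938 kips/bolt. φR_n = 0.75 × (2×40.219 + 2×60.938) = 151.7 kips.
Block shear: shear path 2×[1.5+1×2.5] = 2×4 in, A_gv = 4, A_nv = 2×(4 − 1.5×1)×0.5 = 2.5 in²; tension across gage: (3.125 − 1×1)×0.5 = 1.0625 in². R_n = min(0.6×65×2.5, 0.6×50×4) + 1.0×65×1.0625 = min(97.5, 120) + 69.063 = 166.56 kips. φR_n = 0.75 × 166.56 = 124.9 kips.
Tension yield (gross): A_g = 9.625×0.5 = 4.8125 in². φR_n = 0.90 × 50 × 4.8125 = 216.6 kips.
Governing: min(245.3, 151.7, 124.9, 216.6) = 124.9 kips → block shear.

124.9 kips (block shear governs)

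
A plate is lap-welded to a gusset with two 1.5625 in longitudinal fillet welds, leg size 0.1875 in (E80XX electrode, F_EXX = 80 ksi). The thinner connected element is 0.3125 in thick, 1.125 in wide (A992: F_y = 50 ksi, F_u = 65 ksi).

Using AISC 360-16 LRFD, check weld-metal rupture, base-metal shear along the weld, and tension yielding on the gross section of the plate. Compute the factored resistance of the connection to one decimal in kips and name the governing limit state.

Weld metal: throat = 0.707×0.1875 = 0.13256 in, L = 2×1.5625 = 3.125 in. φR_n = 0.75 × 0.6 × 80 × 0.13256 × 3.125 = 14.9 kips.
Base metal shear (0.3125 in plate): yield φR_n = 1.0×0.6×50×0.3125×3.125 = 29.3 kips; rupture φR_n = 0.75×0.6×65×0.3125×3.125 = 28.6 kips; take 28.6 kips (rupture).
Tension yield (gross): A_g = 1.125×0.3125 = 0.35156 in². φR_n = 0.90 × 50 × 0.35156 = 15.8 kips.
Governing: min(14.9, 28.6, 15.8) = 14.9 kips → weld metal.

14.9 kips (weld metal governs)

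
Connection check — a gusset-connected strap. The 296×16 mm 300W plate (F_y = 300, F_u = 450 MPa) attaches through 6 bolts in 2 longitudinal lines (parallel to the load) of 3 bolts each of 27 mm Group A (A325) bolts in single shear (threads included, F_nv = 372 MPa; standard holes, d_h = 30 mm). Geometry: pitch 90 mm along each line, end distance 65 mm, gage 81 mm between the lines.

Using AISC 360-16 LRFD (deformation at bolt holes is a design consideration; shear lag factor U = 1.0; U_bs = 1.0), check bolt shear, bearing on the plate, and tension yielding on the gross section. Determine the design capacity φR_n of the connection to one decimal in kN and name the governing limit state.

958.5 kN (bolt shear governs)

Bolt shear: A_b = π(27)²/4 = 572.56 mm². φR_n = 0.75 × 372 × 572.56 × 6 × 1 = 958.5 kN.
Bearing (16 mm plate, F_u = 450 MPa): end bolts L_c = 65 − 30/2 = 50, R_n = min(1.2×50×16×450, 2.4×27×16×450) = 432 kN/bolt; interior L_c = 90 − 30 = 60, R_n = 466.56 kN/bolt. φR_n = 0.75 × (2×432 + 4×466.56) = 2047.7 kN.
Tension yield (gross): A_g = 296×16 = 4736 mm². φR_n = 0.90 × 300 × 4736 = 1278.7 kN.
Governing: min(958.5, 2047.7, 1278.7) = 958.5 kN → bolt shear.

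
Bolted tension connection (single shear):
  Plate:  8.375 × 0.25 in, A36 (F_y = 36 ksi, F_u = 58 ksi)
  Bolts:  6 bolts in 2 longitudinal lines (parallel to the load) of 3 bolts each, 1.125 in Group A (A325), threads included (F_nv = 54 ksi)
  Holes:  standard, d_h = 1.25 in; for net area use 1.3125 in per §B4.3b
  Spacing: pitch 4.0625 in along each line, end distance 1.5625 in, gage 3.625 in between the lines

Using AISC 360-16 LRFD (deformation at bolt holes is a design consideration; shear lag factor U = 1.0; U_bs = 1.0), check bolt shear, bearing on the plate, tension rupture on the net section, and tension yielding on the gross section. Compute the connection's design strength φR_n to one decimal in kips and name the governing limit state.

62.5 kips (net-section rupture governs)

Bolt shear: A_b = π(1.125)²/4 = 0.99402 in². φR_n = 0.75 × 54 × 0.99402 × 6 × 1 = 241.5 kips.
Bearing (0.25 in plate, F_u = 58 ksi): end bolts L_c = 1.5625 − 1.25/2 = 0.9375, R_n = min(1.2×0.9375×0.25×58, 2.4×1.125×0.25×58) = 16.313 kips/bolt; interior L_c = 4.0625 − 1.25 = 2.8125, R_n = 39.15 kips/bolt. φR_n = 0.75 × (2×16.313 + 4×39.15) = 141.9 kips.
Tension rupture (net): A_n = (8.375 − 2×1.3125)×0.25 = 1.4375 in² (U = 1.0, A_e = A_n). φR_n = 0.75 × 58 × 1.4375 = 62.5 kips.
Tension yield (gross): A_g = 8.375×0.25 = 2.0938 in². φR_n = 0.90 × 36 × 2.0938 = 67.8 kips.
Governing: min(241.5, 141.9, 62.5, 67.8) = 62.5 kips → net-section rupture.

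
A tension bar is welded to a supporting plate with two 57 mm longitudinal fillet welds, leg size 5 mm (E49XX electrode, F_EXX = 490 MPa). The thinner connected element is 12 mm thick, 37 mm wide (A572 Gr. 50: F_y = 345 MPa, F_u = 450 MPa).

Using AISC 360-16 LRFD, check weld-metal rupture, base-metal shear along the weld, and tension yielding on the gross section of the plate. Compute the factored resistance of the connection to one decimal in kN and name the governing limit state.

Weld metal: throat = 0.707×5 = 3.535 mm, L = 2×57 = 114 mm. φR_n = 0.75 × 0.6 × 490 × 3.535 × 114 = 88.9 kN.
Base metal shear (12 mm plate): yield φR_n = 1.0×0.6×345×12×114 = 283.2 kN; rupture φR_n = 0.75×0.6×450×12×114 = 277.0 kN; take 277.0 kN (rupture).
Tension yield (gross): A_g = 37×12 = 444 mm². φR_n = 0.90 × 345 × 444 = 137.9 kN.
Governing: min(88.9, 277.0, 137.9) = 88.9 kN → weld metal.

88.9 kN (weld metal governs)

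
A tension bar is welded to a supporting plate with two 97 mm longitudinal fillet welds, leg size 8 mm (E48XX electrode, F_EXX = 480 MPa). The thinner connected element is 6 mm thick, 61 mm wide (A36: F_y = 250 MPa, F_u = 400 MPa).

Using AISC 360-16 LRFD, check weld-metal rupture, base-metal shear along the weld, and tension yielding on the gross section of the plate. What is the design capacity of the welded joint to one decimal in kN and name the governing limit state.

82.4 kN (gross-section yield governs)

Weld metal: throat = 0.707×8 = 5.656 mm, L = 2×97 = 194 mm. φR_n = 0.75 × 0.6 × 480 × 5.656 × 194 = 237.0 kN.
Base metal shear (6 mm plate): yield φR_n = 1.0×0.6×250×6×194 = 174.6 kN; rupture φR_n = 0.75×0.6×400×6×194 = 209.5 kN; take 174.6 kN (yield).
Tension yield (gross): A_g = 61×6 = 366 mm². φR_n = 0.90 × 250 × 366 = 82.4 kN.
Governing: min(237.0, 174.6, 82.4) = 82.4 kN → gross-section yield.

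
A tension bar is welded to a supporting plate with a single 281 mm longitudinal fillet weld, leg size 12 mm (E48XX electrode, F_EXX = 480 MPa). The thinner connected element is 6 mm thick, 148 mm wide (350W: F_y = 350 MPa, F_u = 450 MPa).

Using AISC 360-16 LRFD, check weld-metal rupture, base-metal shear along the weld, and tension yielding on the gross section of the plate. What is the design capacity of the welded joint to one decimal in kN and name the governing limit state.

279.7 kN (gross-section yield governs)

Weld metal: throat = 0.707×12 = 8.484 mm, L = 281 mm. φR_n = 0.75 × 0.6 × 480 × 8.484 × 281 = 514.9 kN.
Base metal shear (6 mm plate): yield φR_n = 1.0×0.6×350×6×281 = 354.1 kN; rupture φR_n = 0.75×0.6×450×6×281 = 341.4 kN; take 341.4 kN (rupture).
Tension yield (gross): A_g = 148×6 = 888 mm². φR_n = 0.90 × 350 × 888 = 279.7 kN.
Governing: min(514.9, 341.4, 279.7) = 279.7 kN → gross-section yield.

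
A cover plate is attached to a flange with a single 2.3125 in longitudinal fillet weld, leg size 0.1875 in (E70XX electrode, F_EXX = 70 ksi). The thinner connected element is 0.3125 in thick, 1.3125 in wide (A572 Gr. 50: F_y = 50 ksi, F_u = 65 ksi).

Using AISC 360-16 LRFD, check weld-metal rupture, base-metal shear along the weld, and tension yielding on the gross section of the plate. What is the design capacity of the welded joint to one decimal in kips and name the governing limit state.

Weld metal: throat = 0.707×0.1875 = 0.13256 in, L = 2.3125 in. φR_n = 0.75 × 0.6 × 70 × 0.13256 × 2.3125 = 9.7 kips.
Base metal shear (0.3125 in plate): yield φR_n = 1.0×0.6×50×0.3125×2.3125 = 21.7 kips; rupture φR_n = 0.75×0.6×65×0.3125×2.3125 = 21.1 kips; take 21.1 kips (rupture).
Tension yield (gross): A_g = 1.3125×0.3125 = 0.41016 in². φR_n = 0.90 × 50 × 0.41016 = 18.5 kips.
Governing: min(9.7, 21.1, 18.5) = 9.7 kips → weld metal.

9.7 kips (weld metal governs)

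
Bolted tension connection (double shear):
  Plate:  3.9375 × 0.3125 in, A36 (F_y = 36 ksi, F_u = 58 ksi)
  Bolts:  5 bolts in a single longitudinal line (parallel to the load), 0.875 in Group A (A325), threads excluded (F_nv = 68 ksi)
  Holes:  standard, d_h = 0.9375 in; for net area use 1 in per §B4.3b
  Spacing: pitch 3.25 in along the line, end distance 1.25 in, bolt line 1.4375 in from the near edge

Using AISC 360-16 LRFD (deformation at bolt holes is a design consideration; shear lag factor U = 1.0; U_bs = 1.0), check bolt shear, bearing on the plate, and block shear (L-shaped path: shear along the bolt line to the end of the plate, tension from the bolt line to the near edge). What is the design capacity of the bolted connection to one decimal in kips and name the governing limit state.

Bolt shear: A_b = π(0.875)²/4 = 0.60132 in². φR_n = 0.75 × 68 × 0.60132 × 5 × 2 = 306.7 kips.
Bearing (0.3125 in plate, F_u = 58 ksi): end bolts L_c = 1.25 − 0.9375/2 = 0.78125, R_n = min(1.2×0.78125×0.3125×58, 2.4×0.875×0.3125×58) = 16.992 kips/bolt; interior L_c = 3.25 − 0.9375 = 2.3125, R_n = 38.063 kips/bolt. φR_n = 0.75 × (1×16.992 + 4×38.063) = 126.9 kips.
Block shear: shear path 1×[1.25+4×3.25] = 1×14.25 in, A_gv = 4.4531, A_nv = 1×(14.25 − 4.5×1)×0.3125 = 3.0469 in²; tension to near edge: (1.4375 − 0.5×1)×0.3125 = 0.29297 in². R_n = min(0.6×58×3.0469, 0.6×36×4.4531) + 1.0×58×0.29297 = min(106.03, 96.187) + 16.992 = 113.18 kips. φR_n = 0.75 × 113.18 = 84.9 kips.
Governing: min(306.7, 126.9, 84.9) = 84.9 kips → block shear.

84.9 kips (block shear governs)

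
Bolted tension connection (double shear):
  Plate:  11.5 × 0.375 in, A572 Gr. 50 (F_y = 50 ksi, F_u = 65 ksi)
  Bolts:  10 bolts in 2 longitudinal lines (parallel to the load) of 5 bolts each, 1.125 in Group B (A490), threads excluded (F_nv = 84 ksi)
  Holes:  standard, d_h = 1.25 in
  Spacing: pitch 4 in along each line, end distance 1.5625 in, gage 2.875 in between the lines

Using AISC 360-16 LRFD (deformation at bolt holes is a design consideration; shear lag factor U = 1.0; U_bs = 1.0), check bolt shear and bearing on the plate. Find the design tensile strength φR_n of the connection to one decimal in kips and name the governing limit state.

436.0 kips (bearing governs)

Bolt shear: A_b = π(1.125)²/4 = 0.99402 in². φR_n = 0.75 × 84 × 0.99402 × 10 × 2 = 1252.5 kips.
Bearing (0.375 in plate, F_u = 65 ksi): end bolts L_c = 1.5625 − 1.25/2 = 0.9375, R_n = min(1.2×0.9375×0.375×65, 2.4×1.125×0.375×65) = 27.422 kips/bolt; interior L_c = 4 − 1.25 = 2.75, R_n = 65.813 kips/bolt. φR_n = 0.75 × (2×27.422 + 8×65.813) = 436.0 kips.
Governing: min(1252.5, 436.0) = 436.0 kips → bearing.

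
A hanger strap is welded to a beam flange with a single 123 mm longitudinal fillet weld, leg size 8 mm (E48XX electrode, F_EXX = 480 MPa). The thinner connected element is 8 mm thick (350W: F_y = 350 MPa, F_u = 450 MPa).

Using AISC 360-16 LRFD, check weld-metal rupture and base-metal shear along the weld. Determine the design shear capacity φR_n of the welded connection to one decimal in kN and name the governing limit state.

150.3 kN (weld metal governs)

Weld metal: throat = 0.707×8 = 5.656 mm, L = 123 mm. φR_n = 0.75 × 0.6 × 480 × 5.656 × 123 = 150.3 kN.
Base metal shear (8 mm plate): yield φR_n = 1.0×0.6×350×8×123 = 206.6 kN; rupture φR_n = 0.75×0.6×450×8×123 = 199.3 kN; take 199.3 kN (rupture).
Governing: min(150.3, 199.3) = 150.3 kN → weld metal.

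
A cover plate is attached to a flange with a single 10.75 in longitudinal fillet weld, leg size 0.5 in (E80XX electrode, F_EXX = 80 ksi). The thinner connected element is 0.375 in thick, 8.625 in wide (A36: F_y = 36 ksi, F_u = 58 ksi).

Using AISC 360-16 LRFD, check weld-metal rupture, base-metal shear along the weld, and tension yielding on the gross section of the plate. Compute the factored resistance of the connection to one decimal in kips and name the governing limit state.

87.1 kips (base-metal shear governs)

Weld metal: throat = 0.707×0.5 = 0.3535 in, L = 10.75 in. φR_n = 0.75 × 0.6 × 80 × 0.3535 × 10.75 = 136.8 kips.
Base metal shear (0.375 in plate): yield φR_n = 1.0×0.6×36×0.375×10.75 = 87.1 kips; rupture φR_n = 0.75×0.6×58×0.375×10.75 = 105.2 kips; take 87.1 kips (yield).
Tension yield (gross): A_g = 8.625×0.375 = 3.2344 in². φR_n = 0.90 × 36 × 3.2344 = 104.8 kips.
Governing: min(136.8, 87.1, 104.8) = 87.1 kips → base-metal shear.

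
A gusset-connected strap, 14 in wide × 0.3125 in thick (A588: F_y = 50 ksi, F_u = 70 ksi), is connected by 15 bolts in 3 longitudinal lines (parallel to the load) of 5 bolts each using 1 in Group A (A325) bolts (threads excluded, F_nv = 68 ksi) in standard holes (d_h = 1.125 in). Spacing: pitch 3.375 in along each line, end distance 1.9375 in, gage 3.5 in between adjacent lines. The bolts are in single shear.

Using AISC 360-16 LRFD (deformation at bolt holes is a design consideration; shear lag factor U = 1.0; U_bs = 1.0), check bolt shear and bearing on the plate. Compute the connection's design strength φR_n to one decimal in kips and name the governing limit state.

Bolt shear: A_b = π(1)²/4 = 0.7854 in². φR_n = 0.75 × 68 × 0.7854 × 15 × 1 = 600.8 kips.
Bearing (0.3125 in plate, F_u = 70 ksi): end bolts L_c = 1.9375 − 1.125/2 = 1.375, R_n = min(1.2×1.375×0.3125×70, 2.4×1×0.3125×70) = 36.094 kips/bolt; interior L_c = 3.375 − 1.125 = 2.25, R_n = 52.5 kips/bolt. φR_n = 0.75 × (3×36.094 + 12×52.5) = 553.7 kips.
Governing: min(600.8, 553.7) = 553.7 kips → bearing.

553.7 kips (bearing governs)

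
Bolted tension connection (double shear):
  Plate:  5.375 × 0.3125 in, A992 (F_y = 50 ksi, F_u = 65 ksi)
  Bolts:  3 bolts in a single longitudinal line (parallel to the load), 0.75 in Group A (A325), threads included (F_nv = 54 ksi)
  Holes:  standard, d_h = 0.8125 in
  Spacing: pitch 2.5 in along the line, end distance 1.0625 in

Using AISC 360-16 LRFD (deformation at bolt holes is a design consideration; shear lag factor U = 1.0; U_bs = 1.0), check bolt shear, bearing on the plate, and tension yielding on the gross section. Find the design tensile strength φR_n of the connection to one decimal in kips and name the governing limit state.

66.8 kips (bearing governs)

Bolt shear: A_b = π(0.75)²/4 = 0.44179 in². φR_n = 0.75 × 54 × 0.44179 × 3 × 2 = 107.4 kips.
Bearing (0.3125 in plate, F_u = 65 ksi): end bolts L_c = 1.0625 − 0.8125/2 = 0.65625, R_n = min(1.2×0.65625×0.3125×65, 2.4×0.75×0.3125×65) = 15.996 kips/bolt; interior L_c = 2.5 − 0.8125 = 1.6875, R_n = 36.563 kips/bolt. φR_n = 0.75 × (1×15.996 + 2×36.563) = 66.8 kips.
Tension yield (gross): A_g = 5.375×0.3125 = 1.6797 in². φR_n = 0.90 × 50 × 1.6797 = 75.6 kips.
Governing: min(107.4, 66.8, 75.6) = 66.8 kips → bearing.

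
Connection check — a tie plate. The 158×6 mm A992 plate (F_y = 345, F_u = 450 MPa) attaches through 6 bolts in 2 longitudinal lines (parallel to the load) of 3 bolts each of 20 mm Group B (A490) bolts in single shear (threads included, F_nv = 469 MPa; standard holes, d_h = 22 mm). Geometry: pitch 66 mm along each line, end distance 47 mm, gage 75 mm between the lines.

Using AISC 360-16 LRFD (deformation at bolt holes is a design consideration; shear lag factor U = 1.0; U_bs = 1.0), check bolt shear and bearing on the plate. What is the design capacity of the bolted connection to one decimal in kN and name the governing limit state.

Bolt shear: A_b = π(20)²/4 = 314.16 mm². φR_n = 0.75 × 469 × 314.16 × 6 × 1 = 663.0 kN.
Bearing (6 mm plate, F_u = 450 MPa): end bolts L_c = 47 − 22/2 = 36, R_n = min(1.2×36×6×450, 2.4×20×6×450) = 116.64 kN/bolt; interior L_c = 66 − 22 = 44, R_n = 129.6 kN/bolt. φR_n = 0.75 × (2×116.64 + 4×129.6) = 563.8 kN.
Governing: min(663.0, 563.8) = 563.8 kN → bearing.

563.8 kN (bearing governs)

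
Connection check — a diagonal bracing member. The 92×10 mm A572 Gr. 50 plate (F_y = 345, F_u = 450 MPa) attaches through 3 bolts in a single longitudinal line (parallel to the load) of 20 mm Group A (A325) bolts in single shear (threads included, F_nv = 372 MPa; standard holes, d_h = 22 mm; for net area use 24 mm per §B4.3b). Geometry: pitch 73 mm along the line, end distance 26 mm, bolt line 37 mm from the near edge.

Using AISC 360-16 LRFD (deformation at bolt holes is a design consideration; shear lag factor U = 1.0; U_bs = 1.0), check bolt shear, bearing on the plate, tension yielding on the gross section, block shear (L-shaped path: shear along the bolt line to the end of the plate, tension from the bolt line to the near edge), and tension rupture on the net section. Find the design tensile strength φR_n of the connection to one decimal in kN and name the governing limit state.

229.5 kN (net-section rupture governs)

Bolt shear: A_b = π(20)²/4 = 314.16 mm². φR_n = 0.75 × 372 × 314.16 × 3 × 1 = 263.0 kN.
Bearing (10 mm plate, F_u = 450 MPa): end bolts L_c = 26 − 22/2 = 15, R_n = min(1.2×15×10×450, 2.4×20×10×450) = 81 kN/bolt; interior L_c = 73 − 22 = 51, R_n = 216 kN/bolt. φR_n = 0.75 × (1×81 + 2×216) = 384.8 kN.
Tension yield (gross): A_g = 92×10 = 920 mm². φR_n = 0.90 × 345 × 920 = 285.7 kN.
Block shear: shear path 1×[26+2×73] = 1×172 mm, A_gv = 1720, A_nv = 1×(172 − 2.5×24)×10 = 1120 mm²; tension to near edge: (37 − 0.5×24)×10 = 250 mm². R_n = min(0.6×450×1120, 0.6×345×1720) + 1.0×450×250 = min(302.4, 356.04) + 112.5 = 414.9 kN. φR_n = 0.75 × 414.9 = 311.2 kN.
Tension rupture (net): A_n = (92 − 1×24)×10 = 680 mm² (U = 1.0, A_e = A_n). φR_n = 0.75 × 450 × 680 = 229.5 kN.
Governing: min(263.0, 384.8, 285.7, 311.2, 229.5) = 229.5 kN → net-section rupture.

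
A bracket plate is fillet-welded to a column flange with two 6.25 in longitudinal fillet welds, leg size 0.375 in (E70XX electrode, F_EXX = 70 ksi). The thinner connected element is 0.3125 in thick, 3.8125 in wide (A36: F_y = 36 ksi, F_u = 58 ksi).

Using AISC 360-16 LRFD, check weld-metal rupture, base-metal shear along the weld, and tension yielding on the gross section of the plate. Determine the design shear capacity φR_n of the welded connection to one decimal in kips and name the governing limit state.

Weld metal: throat = 0.707×0.375 = 0.26513 in, L = 2×6.25 = 12.5 in. φR_n = 0.75 × 0.6 × 70 × 0.26513 × 12.5 = 104.4 kips.
Base metal shear (0.3125 in plate): yield φR_n = 1.0×0.6×36×0.3125×12.5 = 84.4 kips; rupture φR_n = 0.75×0.6×58×0.3125×12.5 = 102.0 kips; take 84.4 kips (yield).
Tension yield (gross): A_g = 3.8125×0.3125 = 1.1914 in². φR_n = 0.90 × 36 × 1.1914 = 38.6 kips.
Governing: min(104.4, 84.4, 38.6) = 38.6 kips → gross-section yield.

38.6 kips (gross-section yield governs)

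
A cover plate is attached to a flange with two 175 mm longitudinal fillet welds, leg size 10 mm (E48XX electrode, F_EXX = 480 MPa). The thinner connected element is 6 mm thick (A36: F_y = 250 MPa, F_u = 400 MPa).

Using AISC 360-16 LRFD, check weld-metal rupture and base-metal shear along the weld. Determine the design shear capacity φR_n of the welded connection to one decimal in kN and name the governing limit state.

Weld metal: throat = 0.707×10 = 7.07 mm, L = 2×175 = 350 mm. φR_n = 0.75 × 0.6 × 480 × 7.07 × 350 = 534.5 kN.
Base metal shear (6 mm plate): yield φR_n = 1.0×0.6×250×6×350 = 315.0 kN; rupture φR_n = 0.75×0.6×400×6×350 = 378.0 kN; take 315.0 kN (yield).
Governing: min(534.5, 315.0) = 315.0 kN → base-metal shear.

315.0 kN (base-metal shear governs)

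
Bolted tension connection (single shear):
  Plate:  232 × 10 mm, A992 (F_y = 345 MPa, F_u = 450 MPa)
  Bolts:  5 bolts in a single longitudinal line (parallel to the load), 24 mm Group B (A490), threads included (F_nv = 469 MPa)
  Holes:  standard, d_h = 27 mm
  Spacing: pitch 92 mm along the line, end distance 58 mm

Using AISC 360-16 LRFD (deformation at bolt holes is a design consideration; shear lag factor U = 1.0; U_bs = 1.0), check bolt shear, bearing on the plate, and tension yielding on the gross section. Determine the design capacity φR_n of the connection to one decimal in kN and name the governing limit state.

Bolt shear: A_b = π(24)²/4 = 452.39 mm². φR_n = 0.75 × 469 × 452.39 × 5 × 1 = 795.6 kN.
Bearing (10 mm plate, F_u = 450 MPa): end bolts L_c = 58 − 27/2 = 44.5, R_n = min(1.2×44.5×10×450, 2.4×24×10×450) = 240.3 kN/bolt; interior L_c = 92 − 27 = 65, R_n = 259.2 kN/bolt. φR_n = 0.75 × (1×240.3 + 4×259.2) = 957.8 kN.
Tension yield (gross): A_g = 232×10 = 2320 mm². φR_n = 0.90 × 345 × 2320 = 720.4 kN.
Governing: min(795.6, 957.8, 720.4) = 720.4 kN → gross-section yield.

720.4 kN (gross-section yield governs)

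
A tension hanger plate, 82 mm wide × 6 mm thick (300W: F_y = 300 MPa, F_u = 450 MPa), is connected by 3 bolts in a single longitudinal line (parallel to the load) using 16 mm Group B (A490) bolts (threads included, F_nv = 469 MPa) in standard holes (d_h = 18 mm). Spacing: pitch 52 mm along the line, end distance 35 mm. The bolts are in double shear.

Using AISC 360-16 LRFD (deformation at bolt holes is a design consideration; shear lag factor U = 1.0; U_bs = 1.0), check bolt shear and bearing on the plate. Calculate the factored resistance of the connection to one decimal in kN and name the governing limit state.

218.7 kN (bearing governs)

Bolt shear: A_b = π(16)²/4 = 201.06 mm². φR_n = 0.75 × 469 × 201.06 × 3 × 2 = 424.3 kN.
Bearing (6 mm plate, F_u = 450 MPa): end bolts L_c = 35 − 18/2 = 26, R_n = min(1.2×26×6×450, 2.4×16×6×450) = 84.24 kN/bolt; interior L_c = 52 − 18 = 34, R_n = 103.68 kN/bolt. φR_n = 0.75 × (1×84.24 + 2×103.68) = 218.7 kN.
Governing: min(424.3, 218.7) = 218.7 kN → bearing.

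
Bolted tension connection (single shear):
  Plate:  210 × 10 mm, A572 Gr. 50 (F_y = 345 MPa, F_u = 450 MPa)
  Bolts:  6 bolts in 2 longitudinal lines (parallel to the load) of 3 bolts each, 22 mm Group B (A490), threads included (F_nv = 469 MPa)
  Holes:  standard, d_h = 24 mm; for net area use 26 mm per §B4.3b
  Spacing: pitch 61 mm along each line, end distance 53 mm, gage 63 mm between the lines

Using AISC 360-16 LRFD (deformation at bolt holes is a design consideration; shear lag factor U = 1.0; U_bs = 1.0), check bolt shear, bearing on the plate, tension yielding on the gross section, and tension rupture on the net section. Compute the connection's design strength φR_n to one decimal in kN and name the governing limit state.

533.3 kN (net-section rupture governs)

Bolt shear: A_b = π(22)²/4 = 380.13 mm². φR_n = 0.75 × 469 × 380.13 × 6 × 1 = 802.3 kN.
Bearing (10 mm plate, F_u = 450 MPa): end bolts L_c = 53 − 24/2 = 41, R_n = min(1.2×41×10×450, 2.4×22×10×450) = 221.4 kN/bolt; interior L_c = 61 − 24 = 37, R_n = 199.8 kN/bolt. φR_n = 0.75 × (2×221.4 + 4×199.8) = 931.5 kN.
Tension yield (gross): A_g = 210×10 = 2100 mm². φR_n = 0.90 × 345 × 2100 = 652.1 kN.
Tension rupture (net): A_n = (210 − 2×26)×10 = 1580 mm² (U = 1.0, A_e = A_n). φR_n = 0.75 × 450 × 1580 = 533.3 kN.
Governing: min(802.3, 931.5, 652.1, 533.3) = 533.3 kN → net-section rupture.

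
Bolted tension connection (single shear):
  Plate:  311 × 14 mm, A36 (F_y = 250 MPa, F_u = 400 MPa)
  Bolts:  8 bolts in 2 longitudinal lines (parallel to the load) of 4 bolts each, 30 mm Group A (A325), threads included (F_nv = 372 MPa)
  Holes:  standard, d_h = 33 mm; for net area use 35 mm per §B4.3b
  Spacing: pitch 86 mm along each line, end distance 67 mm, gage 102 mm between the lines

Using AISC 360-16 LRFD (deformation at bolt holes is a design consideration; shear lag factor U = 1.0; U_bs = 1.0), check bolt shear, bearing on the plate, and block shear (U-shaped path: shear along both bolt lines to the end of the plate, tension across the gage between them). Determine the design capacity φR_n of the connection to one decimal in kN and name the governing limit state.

Bolt shear: A_b = π(30)²/4 = 706.86 mm². φR_n = 0.75 × 372 × 706.86 × 8 × 1 = 1577.7 kN.
Bearing (14 mm plate, F_u = 400 MPa): end bolts L_c = 67 − 33/2 = 50.5, R_n = min(1.2×50.5×14×400, 2.4×30×14×400) = 339.36 kN/bolt; interior L_c = 86 − 33 = 53, R_n = 356.16 kN/bolt. φR_n = 0.75 × (2×339.36 + 6×356.16) = 2111.8 kN.
Block shear: shear path 2×[67+3×86] = 2×325 mm, A_gv = 9100, A_nv = 2×(325 − 3.5×35)×14 = 5670 mm²; tension across gage: (102 − 1×35)×14 = 938 mm². R_n = min(0.6×400×5670, 0.6×250×9100) + 1.0×400×938 = min(1360.8, 1365) + 375.2 = 1736 kN. φR_n = 0.75 × 1736 = 1302.0 kN.
Governing: min(1577.7, 2111.8, 1302.0) = 1302.0 kN → block shear.

1302.0 kN (block shear governs)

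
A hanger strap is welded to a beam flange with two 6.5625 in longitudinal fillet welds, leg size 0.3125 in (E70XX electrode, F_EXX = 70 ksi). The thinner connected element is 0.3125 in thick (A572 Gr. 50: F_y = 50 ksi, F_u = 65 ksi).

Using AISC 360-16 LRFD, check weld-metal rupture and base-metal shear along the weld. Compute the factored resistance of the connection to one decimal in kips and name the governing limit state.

Weld metal: throat = 0.707×0.3125 = 0.22094 in, L = 2×6.5625 = 13.125 in. φR_n = 0.75 × 0.6 × 70 × 0.22094 × 13.125 = 91.3 kips.
Base metal shear (0.3125 in plate): yield φR_n = 1.0×0.6×50×0.3125×13.125 = 123.0 kips; rupture φR_n = 0.75×0.6×65×0.3125×13.125 = 120.0 kips; take 120.0 kips (rupture).
Governing: min(91.3, 120.0) = 91.3 kips → weld metal.

91.3 kips (weld metal governs)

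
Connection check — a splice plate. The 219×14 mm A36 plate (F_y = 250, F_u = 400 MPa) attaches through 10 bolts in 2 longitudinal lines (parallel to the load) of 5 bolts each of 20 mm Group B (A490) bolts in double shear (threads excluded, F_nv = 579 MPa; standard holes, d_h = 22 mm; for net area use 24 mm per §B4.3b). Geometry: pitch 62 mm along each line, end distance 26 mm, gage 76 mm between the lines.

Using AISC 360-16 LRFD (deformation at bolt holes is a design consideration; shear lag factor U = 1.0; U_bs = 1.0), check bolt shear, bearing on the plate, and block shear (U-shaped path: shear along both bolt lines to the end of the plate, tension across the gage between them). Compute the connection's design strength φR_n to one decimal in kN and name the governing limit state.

1055.0 kN (block shear governs)

Bolt shear: A_b = π(20)²/4 = 314.16 mm². φR_n = 0.75 × 579 × 314.16 × 10 × 2 = 2728.5 kN.
Bearing (14 mm plate, F_u = 400 MPa): end bolts L_c = 26 − 22/2 = 15, R_n = min(1.2×15×14×400, 2.4×20×14×400) = 100.8 kN/bolt; interior L_c = 62 − 22 = 40, R_n = 268.8 kN/bolt. φR_n = 0.75 × (2×100.8 + 8×268.8) = 1764.0 kN.
Block shear: shear path 2×[26+4×62] = 2×274 mm, A_gv = 7672, A_nv = 2×(274 − 4.5×24)×14 = 4648 mm²; tension across gage: (76 − 1×24)×14 = 728 mm². R_n = min(0.6×400×4648, 0.6×250×7672) + 1.0×400×728 = min(1115.5, 1150.8) + 291.2 = 1406.7 kN. φR_n = 0.75 × 1406.7 = 1055.0 kN.
Governing: min(2728.5, 1764.0, 1055.0) = 1055.0 kN → block shear.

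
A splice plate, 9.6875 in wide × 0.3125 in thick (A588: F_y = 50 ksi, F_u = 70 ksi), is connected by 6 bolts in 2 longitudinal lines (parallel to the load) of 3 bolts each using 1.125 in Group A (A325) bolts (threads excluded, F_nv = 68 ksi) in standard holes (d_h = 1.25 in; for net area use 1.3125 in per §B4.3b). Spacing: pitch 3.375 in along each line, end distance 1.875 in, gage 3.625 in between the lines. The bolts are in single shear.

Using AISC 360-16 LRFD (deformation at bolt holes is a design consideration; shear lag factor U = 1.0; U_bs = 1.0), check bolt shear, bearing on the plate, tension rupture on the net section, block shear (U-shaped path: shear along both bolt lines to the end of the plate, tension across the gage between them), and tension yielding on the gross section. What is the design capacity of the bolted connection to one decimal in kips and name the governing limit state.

Bolt shear: A_b = π(1.125)²/4 = 0.99402 in². φR_n = 0.75 × 68 × 0.99402 × 6 × 1 = 304.2 kips.
Bearing (0.3125 in plate, F_u = 70 ksi): end bolts L_c = 1.875 − 1.25/2 = 1.25, R_n = min(1.2×1.25×0.3125×70, 2.4×1.125×0.3125×70) = 32.813 kips/bolt; interior L_c = 3.375 − 1.25 = 2.125, R_n = 55.781 kips/bolt. φR_n = 0.75 × (2×32.813 + 4×55.781) = 216.6 kips.
Tension rupture (net): A_n = (9.6875 − 2×1.3125)×0.3125 = 2.207 in² (U = 1.0, A_e = A_n). φR_n = 0.75 × 70 × 2.207 = 115.9 kips.
Block shear: shear path 2×[1.875+2×3.375] = 2×8.625 in, A_gv = 5.3906, A_nv = 2×(8.625 − 2.5×1.3125)×0.3125 = 3.3398 in²; tension across gage: (3.625 − 1×1.3125)×0.3125 = 0.72266 in². R_n = min(0.6×70×3.3398, 0.6×50×5.3906) + 1.0×70×0.72266 = min(140.27, 161.72) + 50.586 = 190.86 kips. φR_n = 0.75 × 190.86 = 143.1 kips.
Tension yield (gross): A_g = 9.6875×0.3125 = 3.0273 in². φR_n = 0.90 × 50 × 3.0273 = 136.2 kips.
Governing: min(304.2, 216.6, 115.9, 143.1, 136.2) = 115.9 kips → net-section rupture.

115.9 kips (net-section rupture governs)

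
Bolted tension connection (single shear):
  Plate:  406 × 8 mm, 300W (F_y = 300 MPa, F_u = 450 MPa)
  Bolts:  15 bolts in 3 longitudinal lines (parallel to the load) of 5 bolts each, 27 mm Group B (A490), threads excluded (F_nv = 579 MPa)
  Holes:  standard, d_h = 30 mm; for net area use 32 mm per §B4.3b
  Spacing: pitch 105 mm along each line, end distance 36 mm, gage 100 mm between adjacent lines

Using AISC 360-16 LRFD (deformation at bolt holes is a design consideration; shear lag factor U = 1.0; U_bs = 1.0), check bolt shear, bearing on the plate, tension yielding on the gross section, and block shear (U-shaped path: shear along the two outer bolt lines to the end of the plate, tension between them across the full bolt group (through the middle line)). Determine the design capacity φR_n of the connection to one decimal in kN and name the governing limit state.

877.0 kN (gross-section yield governs)

Bolt shear: A_b = π(27)²/4 = 572.56 mm². φR_n = 0.75 × 579 × 572.56 × 15 × 1 = 3729.5 kN.
Bearing (8 mm plate, F_u = 450 MPa): end bolts L_c = 36 − 30/2 = 21, R_n = min(1.2×21×8×450, 2.4×27×8×450) = 90.72 kN/bolt; interior L_c = 105 − 30 = 75, R_n = 233.28 kN/bolt. φR_n = 0.75 × (3×90.72 + 12×233.28) = 2303.6 kN.
Tension yield (gross): A_g = 406×8 = 3248 mm². φR_n = 0.90 × 300 × 3248 = 877.0 kN.
Block shear: shear path 2×[36+4×105] = 2×456 mm, A_gv = 7296, A_nv = 2×(456 − 4.5×32)×8 = 4992 mm²; tension across gage: (200 − 2×32)×8 = 1088 mm². R_n = min(0.6×450×4992, 0.6×300×7296) + 1.0×450×1088 = min(1347.8, 1313.3) + 489.6 = 1802.9 kN. φR_n = 0.75 × 1802.9 = 1352.2 kN.
Governing: min(3729.5, 2303.6, 877.0, 1352.2) = 877.0 kN → gross-section yield.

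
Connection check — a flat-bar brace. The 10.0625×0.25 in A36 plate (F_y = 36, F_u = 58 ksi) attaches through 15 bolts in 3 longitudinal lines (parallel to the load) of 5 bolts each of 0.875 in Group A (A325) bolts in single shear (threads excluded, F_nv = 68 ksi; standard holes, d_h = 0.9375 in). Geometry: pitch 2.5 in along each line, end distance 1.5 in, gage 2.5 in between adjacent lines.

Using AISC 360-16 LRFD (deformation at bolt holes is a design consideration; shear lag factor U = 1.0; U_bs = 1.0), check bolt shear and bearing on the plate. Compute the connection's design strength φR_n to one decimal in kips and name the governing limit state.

Bolt shear: A_b = π(0.875)²/4 = 0.60132 in². φR_n = 0.75 × 68 × 0.60132 × 15 × 1 = 460.0 kips.
Bearing (0.25 in plate, F_u = 58 ksi): end bolts L_c = 1.5 − 0.9375/2 = 1.03125, R_n = min(1.2×1.03125×0.25×58, 2.4×0.875×0.25×58) = 17.944 kips/bolt; interior L_c = 2.5 − 0.9375 = 1.5625, R_n = 27.188 kips/bolt. φR_n = 0.75 × (3×17.944 + 12×27.188) = 285.1 kips.
Governing: min(460.0, 285.1) = 285.1 kips → bearing.

285.1 kips (bearing governs)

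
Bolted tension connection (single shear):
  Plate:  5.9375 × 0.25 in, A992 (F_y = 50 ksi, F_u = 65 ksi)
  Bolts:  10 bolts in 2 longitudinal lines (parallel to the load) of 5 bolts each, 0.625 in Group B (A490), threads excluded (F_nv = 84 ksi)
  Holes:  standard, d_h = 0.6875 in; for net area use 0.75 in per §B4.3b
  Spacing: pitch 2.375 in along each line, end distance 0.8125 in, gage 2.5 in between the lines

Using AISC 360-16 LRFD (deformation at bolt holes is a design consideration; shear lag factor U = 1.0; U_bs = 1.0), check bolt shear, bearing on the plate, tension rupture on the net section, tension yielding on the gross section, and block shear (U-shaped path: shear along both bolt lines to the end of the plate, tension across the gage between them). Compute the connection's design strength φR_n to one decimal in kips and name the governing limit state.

54.1 kips (net-section rupture governs)

Bolt shear: A_b = π(0.625)²/4 = 0.3068 in². φR_n = 0.75 × 84 × 0.3068 × 10 × 1 = 193.3 kips.
Bearing (0.25 in plate, F_u = 65 ksi): end bolts L_c = 0.8125 − 0.6875/2 = 0.46875, R_n = min(1.2×0.46875×0.25×65, 2.4×0.625×0.25×65) = 9.1406 kips/bolt; interior L_c = 2.375 − 0.6875 = 1.6875, R_n = 24.375 kips/bolt. φR_n = 0.75 × (2×9.1406 + 8×24.375) = 160.0 kips.
Tension rupture (net): A_n = (5.9375 − 2×0.75)×0.25 = 1.1094 in² (U = 1.0, A_e = A_n). φR_n = 0.75 × 65 × 1.1094 = 54.1 kips.
Tension yield (gross): A_g = 5.9375×0.25 = 1.4844 in². φR_n = 0.90 × 50 × 1.4844 = 66.8 kips.
Block shear: shear path 2×[0.8125+4×2.375] = 2×10.3125 in, A_gv = 5.1563, A_nv = 2×(10.3125 − 4.5×0.75)×0.25 = 3.4688 in²; tension across gage: (2.5 − 1×0.75)×0.25 = 0.4375 in². R_n = min(0.6×65×3.4688, 0.6×50×5.1563) + 1.0×65×0.4375 = min(135.28, 154.69) + 28.438 = 163.72 kips. φR_n = 0.75 × 163.72 = 122.8 kips.
Governing: min(193.3, 160.0, 54.1, 66.8, 122.8) = 54.1 kips → net-section rupture.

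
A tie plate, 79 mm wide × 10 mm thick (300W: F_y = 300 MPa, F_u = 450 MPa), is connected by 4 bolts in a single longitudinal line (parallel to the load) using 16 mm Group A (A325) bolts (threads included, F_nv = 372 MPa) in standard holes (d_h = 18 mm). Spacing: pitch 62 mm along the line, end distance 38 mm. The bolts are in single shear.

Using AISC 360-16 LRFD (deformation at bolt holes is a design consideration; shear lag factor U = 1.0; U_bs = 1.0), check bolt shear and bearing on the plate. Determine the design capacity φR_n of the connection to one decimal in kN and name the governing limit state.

Bolt shear: A_b = π(16)²/4 = 201.06 mm². φR_n = 0.75 × 372 × 201.06 × 4 × 1 = 224.4 kN.
Bearing (10 mm plate, F_u = 450 MPa): end bolts L_c = 38 − 18/2 = 29, R_n = min(1.2×29×10×450, 2.4×16×10×450) = 156.6 kN/bolt; interior L_c = 62 − 18 = 44, R_n = 172.8 kN/bolt. φR_n = 0.75 × (1×156.6 + 3×172.8) = 506.3 kN.
Governing: min(224.4, 506.3) = 224.4 kN → bolt shear.

224.4 kN (bolt shear governs)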